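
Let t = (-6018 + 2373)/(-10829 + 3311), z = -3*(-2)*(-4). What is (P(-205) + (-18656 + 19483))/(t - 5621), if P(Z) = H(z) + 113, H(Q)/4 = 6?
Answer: -2415784/14085011 ≈ -0.17151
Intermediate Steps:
z = -24 (z = 6*(-4) = -24)
H(Q) = 24 (H(Q) = 4*6 = 24)
t = 1215/2506 (t = -3645/(-7518) = -3645*(-1/7518) = 1215/2506 ≈ 0.48484)
P(Z) = 137 (P(Z) = 24 + 113 = 137)
(P(-205) + (-18656 + 19483))/(t - 5621) = (137 + (-18656 + 19483))/(1215/2506 - 5621) = (137 + 827)/(-14085011/2506) = 964*(-2506/14085011) = -2415784/14085011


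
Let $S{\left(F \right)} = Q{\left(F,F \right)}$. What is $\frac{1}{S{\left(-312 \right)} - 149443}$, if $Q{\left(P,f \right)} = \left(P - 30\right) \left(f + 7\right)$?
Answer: $- \frac{1}{45133} \approx -2.2157 \cdot 10^{-5}$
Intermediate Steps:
$Q{\left(P,f \right)} = \left(-30 + P\right) \left(7 + f\right)$
$S{\left(F \right)} = -210 + F^{2} - 23 F$ ($S{\left(F \right)} = -210 - 30 F + 7 F + F F = -210 - 30 F + 7 F + F^{2} = -210 + F^{2} - 23 F$)
$\frac{1}{S{\left(-312 \right)} - 149443} = \frac{1}{\left(-210 + \left(-312\right)^{2} - -7176\right) - 149443} = \frac{1}{\left(-210 + 97344 + 7176\right) - 149443} = \frac{1}{104310 - 149443} = \frac{1}{-45133} = - \frac{1}{45133}$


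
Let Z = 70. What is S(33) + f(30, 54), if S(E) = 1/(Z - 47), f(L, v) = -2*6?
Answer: -275/23 ≈ -11.957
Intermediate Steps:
f(L, v) = -12
S(E) = 1/23 (S(E) = 1/(70 - 47) = 1/23)
S(33) + f(30, 54) = 1/23 - 12 = -275/23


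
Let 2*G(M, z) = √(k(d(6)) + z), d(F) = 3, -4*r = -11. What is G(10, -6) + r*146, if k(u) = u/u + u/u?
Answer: 803/2 + I ≈ 401.5 + 1.0*I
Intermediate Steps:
r = 11/4 (r = -¼*(-11) = 11/4 ≈ 2.7500)
k(u) = 2 (k(u) = 1 + 1 = 2)
G(M, z) = √(2 + z)/2
G(10, -6) + r*146 = √(2 - 6)/2 + (11/4)*146 = √(-4)/2 + 803/2 = (2*I)/2 + 803/2 = I + 803/2 = 803/2 + I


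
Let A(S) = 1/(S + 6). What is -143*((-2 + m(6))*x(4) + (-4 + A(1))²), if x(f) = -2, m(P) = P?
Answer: -48191/49 ≈ -983.49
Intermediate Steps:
A(S) = 1/(6 + S)
-143*((-2 + m(6))*x(4) + (-4 + A(1))²) = -143*((-2 + 6)*(-2) + (-4 + 1/(6 + 1))²) = -143*(4*(-2) + (-4 + 1/7)²) = -143*(-8 + (-4 + ⅐)²) = -143*(-8 + (-27/7)²) = -143*(-8 + 729/49) = -143*337/49 = -48191/49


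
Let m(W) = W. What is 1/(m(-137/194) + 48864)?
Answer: 194/9479479 ≈ 2.0465e-5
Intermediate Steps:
1/(m(-137/194) + 48864) = 1/(-137/194 + 48864) = 1/(9479479/194) = 194/9479479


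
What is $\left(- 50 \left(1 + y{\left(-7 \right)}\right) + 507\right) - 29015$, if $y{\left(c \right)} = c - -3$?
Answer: $-28358$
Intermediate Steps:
$y{\left(c \right)} = 3 + c$ ($y{\left(c \right)} = c + 3 = 3 + c$)
$\left(- 50 \left(1 + y{\left(-7 \right)}\right) + 507\right) - 29015 = \left(- 50 \left(1 + \left(3 - 7\right)\right) + 507\right) - 29015 = \left(- 50 \left(1 - 4\right) + 507\right) - 29015 = \left(\left(-50\right) \left(-3\right) + 507\right) - 29015 = \left(150 + 507\right) - 29015 = 657 - 29015 = -28358$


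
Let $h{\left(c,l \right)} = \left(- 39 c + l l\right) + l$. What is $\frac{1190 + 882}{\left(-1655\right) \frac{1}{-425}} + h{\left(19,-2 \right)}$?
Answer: $- \frac{68489}{331} \approx -206.92$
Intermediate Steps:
$h{\left(c,l \right)} = l + l^{2} - 39 c$ ($h{\left(c,l \right)} = \left(- 39 c + l^{2}\right) + l = \left(l^{2} - 39 c\right) + l = l + l^{2} - 39 c$)
$\frac{1190 + 882}{\left(-1655\right) \frac{1}{-425}} + h{\left(19,-2 \right)} = \frac{1190 + 882}{\left(-1655\right) \frac{1}{-425}} - \left(743 - 4\right) = \frac{2072}{\left(-1655\right) \left(- \frac{1}{425}\right)} - 739 = \frac{2072}{\frac{331}{85}} - 739 = 2072 \cdot \frac{85}{331} - 739 = \frac{176120}{331} - 739 = - \frac{68489}{331}$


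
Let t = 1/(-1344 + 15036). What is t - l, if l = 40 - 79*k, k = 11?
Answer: 11350669/13692 ≈ 829.00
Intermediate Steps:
t = 1/13692 ≈ 7.3035e-5
l = -829 (l = 40 - 79*11 = 40 - 869 = -829)
t - l = 1/13692 - 1*(-829) = 1/13692 + 829 = 11350669/13692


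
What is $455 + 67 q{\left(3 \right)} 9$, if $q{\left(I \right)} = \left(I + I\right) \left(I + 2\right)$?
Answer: $18545$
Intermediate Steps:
$q{\left(I \right)} = 2 I \left(2 + I\right)$
$455 + 67 q{\left(3 \right)} 9 = 455 + 67 \cdot 2 \cdot 3 \left(2 + 3\right) 9 = 455 + 67 \cdot 2 \cdot 3 \cdot 5 \cdot 9 = 455 + 67 \cdot 30 \cdot 9 = 455 + 67 \cdot 270 = 455 + 18090 = 18545$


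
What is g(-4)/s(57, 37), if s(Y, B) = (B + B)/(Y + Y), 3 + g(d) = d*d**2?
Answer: -3819/37 ≈ -103.22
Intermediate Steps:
g(d) = -3 + d**3 (g(d) = -3 + d*d**2 = -3 + d**3)
s(Y, B) = B/Y (s(Y, B) = (2*B)/((2*Y)) = (2*B)*(1/(2*Y)) = B/Y)
g(-4)/s(57, 37) = (-3 + (-4)**3)/((37/57)) = (-3 - 64)/((37*(1/57))) = -67/37/57 = -67*57/37 = -3819/37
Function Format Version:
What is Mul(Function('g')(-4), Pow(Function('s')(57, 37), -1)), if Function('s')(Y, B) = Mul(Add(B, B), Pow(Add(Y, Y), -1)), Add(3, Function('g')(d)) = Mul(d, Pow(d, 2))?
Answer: Rational(-3819, 37) ≈ -103.22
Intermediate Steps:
Function('g')(d) = Add(-3, Pow(d, 3)) (Function('g')(d) = Add(-3, Mul(d, Pow(d, 2))) = Add(-3, Pow(d, 3)))
Function('s')(Y, B) = Mul(B, Pow(Y, -1)) (Function('s')(Y, B) = Mul(Mul(2, B), Pow(Mul(2, Y), -1)) = Mul(Mul(2, B), Mul(Rational(1, 2), Pow(Y, -1))) = Mul(B, Pow(Y, -1)))
Mul(Function('g')(-4), Pow(Function('s')(57, 37), -1)) = Mul(Add(-3, Pow(-4, 3)), Pow(Mul(37, Pow(57, -1)), -1)) = Mul(Add(-3, -64), Pow(Mul(37, Rational(1, 57)), -1)) = Mul(-67, Pow(Rational(37, 57), -1)) = Mul(-67, Rational(57, 37)) = Rational(-3819, 37)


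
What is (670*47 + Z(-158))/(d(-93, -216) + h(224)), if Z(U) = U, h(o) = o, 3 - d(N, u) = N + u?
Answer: 7833/134 ≈ 58.455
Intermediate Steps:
d(N, u) = 3 - N - u (d(N, u) = 3 - (N + u) = 3 + (-N - u) = 3 - N - u)
(670*47 + Z(-158))/(d(-93, -216) + h(224)) = (670*47 - 158)/((3 - 1*(-93) - 1*(-216)) + 224) = (31490 - 158)/((3 + 93 + 216) + 224) = 31332/(312 + 224) = 31332/536 = 31332*(1/536) = 7833/134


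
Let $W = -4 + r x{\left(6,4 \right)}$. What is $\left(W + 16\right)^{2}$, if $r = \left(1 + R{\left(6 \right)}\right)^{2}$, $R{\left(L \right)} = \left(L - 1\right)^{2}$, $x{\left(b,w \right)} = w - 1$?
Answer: $4161600$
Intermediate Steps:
$x{\left(b,w \right)} = -1 + w$ ($x{\left(b,w \right)} = w - 1 = -1 + w$)
$R{\left(L \right)} = \left(-1 + L\right)^{2}$
$r = 676$ ($r = \left(1 + \left(-1 + 6\right)^{2}\right)^{2} = \left(1 + 5^{2}\right)^{2} = \left(1 + 25\right)^{2} = 26^{2} = 676$)
$W = 2024$ ($W = -4 + 676 \left(-1 + 4\right) = -4 + 676 \cdot 3 = -4 + 2028 = 2024$)
$\left(W + 16\right)^{2} = \left(2024 + 16\right)^{2} = 2040^{2} = 4161600$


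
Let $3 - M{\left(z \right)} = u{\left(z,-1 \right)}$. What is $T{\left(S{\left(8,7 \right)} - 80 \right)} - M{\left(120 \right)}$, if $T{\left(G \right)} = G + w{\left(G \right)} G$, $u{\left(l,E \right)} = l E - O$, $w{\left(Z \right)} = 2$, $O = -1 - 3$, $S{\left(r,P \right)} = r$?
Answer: $-335$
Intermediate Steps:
$O = -4$
$u{\left(l,E \right)} = 4 + E l$ ($u{\left(l,E \right)} = l E - -4 = E l + 4 = 4 + E l$)
$M{\left(z \right)} = -1 + z$ ($M{\left(z \right)} = 3 - \left(4 - z\right) = 3 + \left(-4 + z\right) = -1 + z$)
$T{\left(G \right)} = 3 G$ ($T{\left(G \right)} = G + 2 G = 3 G$)
$T{\left(S{\left(8,7 \right)} - 80 \right)} - M{\left(120 \right)} = 3 \left(8 - 80\right) - \left(-1 + 120\right) = 3 \left(-72\right) - 119 = -216 - 119 = -335$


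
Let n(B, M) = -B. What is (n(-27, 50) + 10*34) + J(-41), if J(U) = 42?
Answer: 409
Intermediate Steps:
(n(-27, 50) + 10*34) + J(-41) = (-1*(-27) + 10*34) + 42 = (27 + 340) + 42 = 367 + 42 = 409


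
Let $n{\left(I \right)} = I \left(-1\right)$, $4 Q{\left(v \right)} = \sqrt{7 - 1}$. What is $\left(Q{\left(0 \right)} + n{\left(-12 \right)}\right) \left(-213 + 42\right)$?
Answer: $-2052 - \frac{171 \sqrt{6}}{4} \approx -2156.7$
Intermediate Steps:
$Q{\left(v \right)} = \frac{\sqrt{6}}{4}$ ($Q{\left(v \right)} = \frac{\sqrt{7 - 1}}{4} = \frac{\sqrt{6}}{4}$)
$n{\left(I \right)} = - I$
$\left(Q{\left(0 \right)} + n{\left(-12 \right)}\right) \left(-213 + 42\right) = \left(\frac{\sqrt{6}}{4} - -12\right) \left(-213 + 42\right) = \left(\frac{\sqrt{6}}{4} + 12\right) \left(-171\right) = \left(12 + \frac{\sqrt{6}}{4}\right) \left(-171\right) = -2052 - \frac{171 \sqrt{6}}{4}$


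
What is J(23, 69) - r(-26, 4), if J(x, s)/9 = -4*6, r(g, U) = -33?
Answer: -183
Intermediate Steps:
J(x, s) = -216 (J(x, s) = 9*(-4*6) = 9*(-24) = -216)
J(23, 69) - r(-26, 4) = -216 - 1*(-33) = -216 + 33 = -183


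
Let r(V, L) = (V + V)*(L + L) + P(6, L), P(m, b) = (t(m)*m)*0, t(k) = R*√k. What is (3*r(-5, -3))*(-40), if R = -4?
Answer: -7200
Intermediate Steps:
t(k) = -4*√k
P(m, b) = 0 (P(m, b) = ((-4*√m)*m)*0 = -4*m^(3/2)*0 = 0)
r(V, L) = 4*L*V (r(V, L) = (V + V)*(L + L) + 0 = (2*V)*(2*L) + 0 = 4*L*V + 0 = 4*L*V)
(3*r(-5, -3))*(-40) = (3*(4*(-3)*(-5)))*(-40) = (3*60)*(-40) = 180*(-40) = -7200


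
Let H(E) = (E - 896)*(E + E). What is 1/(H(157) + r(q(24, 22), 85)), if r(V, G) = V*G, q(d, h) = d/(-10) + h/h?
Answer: -1/232165 ≈ -4.3073e-6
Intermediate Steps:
q(d, h) = 1 - d/10 (q(d, h) = d*(-⅒) + 1 = -d/10 + 1 = 1 - d/10)
r(V, G) = G*V
H(E) = 2*E*(-896 + E) (H(E) = (-896 + E)*(2*E) = 2*E*(-896 + E))
1/(H(157) + r(q(24, 22), 85)) = 1/(2*157*(-896 + 157) + 85*(1 - ⅒*24)) = 1/(2*157*(-739) + 85*(1 - 12/5)) = 1/(-232046 + 85*(-7/5)) = 1/(-232046 - 119) = 1/(-232165) = -1/232165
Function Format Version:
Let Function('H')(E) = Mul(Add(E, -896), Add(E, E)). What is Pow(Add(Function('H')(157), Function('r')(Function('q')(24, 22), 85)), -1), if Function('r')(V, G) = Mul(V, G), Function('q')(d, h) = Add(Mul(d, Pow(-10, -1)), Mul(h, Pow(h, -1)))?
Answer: Rational(-1, 232165) ≈ -4.3073e-6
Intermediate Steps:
Function('q')(d, h) = Add(1, Mul(Rational(-1, 10), d)) (Function('q')(d, h) = Add(Mul(d, Rational(-1, 10)), 1) = Add(Mul(Rational(-1, 10), d), 1) = Add(1, Mul(Rational(-1, 10), d)))
Function('r')(V, G) = Mul(G, V)
Function('H')(E) = Mul(2, E, Add(-896, E)) (Function('H')(E) = Mul(Add(-896, E), Mul(2, E)) = Mul(2, E, Add(-896, E)))
Pow(Add(Function('H')(157), Function('r')(Function('q')(24, 22), 85)), -1) = Pow(Add(Mul(2, 157, Add(-896, 157)), Mul(85, Add(1, Mul(Rational(-1, 10), 24)))), -1) = Pow(Add(Mul(2, 157, -739), Mul(85, Add(1, Rational(-12, 5)))), -1) = Pow(Add(-232046, Mul(85, Rational(-7, 5))), -1) = Pow(Add(-232046, -119), -1) = Pow(-232165, -1) = Rational(-1, 232165)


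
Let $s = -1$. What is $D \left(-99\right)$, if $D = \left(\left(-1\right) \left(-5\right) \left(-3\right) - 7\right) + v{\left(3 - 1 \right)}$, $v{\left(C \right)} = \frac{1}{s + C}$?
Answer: $2079$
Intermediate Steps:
$v{\left(C \right)} = \frac{1}{-1 + C}$
$D = -21$ ($D = \left(\left(-1\right) \left(-5\right) \left(-3\right) - 7\right) + \frac{1}{-1 + \left(3 - 1\right)} = \left(5 \left(-3\right) - 7\right) + \frac{1}{-1 + \left(3 - 1\right)} = \left(-15 - 7\right) + \frac{1}{-1 + 2} = -22 + 1^{-1} = -22 + 1 = -21$)
$D \left(-99\right) = \left(-21\right) \left(-99\right) = 2079$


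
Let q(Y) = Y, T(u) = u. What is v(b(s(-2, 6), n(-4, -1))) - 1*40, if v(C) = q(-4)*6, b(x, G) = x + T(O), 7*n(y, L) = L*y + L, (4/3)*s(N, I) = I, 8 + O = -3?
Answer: -64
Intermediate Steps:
O = -11 (O = -8 - 3 = -11)
s(N, I) = 3*I/4
n(y, L) = L/7 + L*y/7 (n(y, L) = (L*y + L)/7 = (L + L*y)/7 = L/7 + L*y/7)
b(x, G) = -11 + x (b(x, G) = x - 11 = -11 + x)
v(C) = -24 (v(C) = -4*6 = -24)
v(b(s(-2, 6), n(-4, -1))) - 1*40 = -24 - 1*40 = -24 - 40 = -64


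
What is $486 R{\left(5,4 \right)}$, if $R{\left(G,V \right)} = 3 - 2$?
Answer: $486$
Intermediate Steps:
$R{\left(G,V \right)} = 1$
$486 R{\left(5,4 \right)} = 486 \cdot 1 = 486$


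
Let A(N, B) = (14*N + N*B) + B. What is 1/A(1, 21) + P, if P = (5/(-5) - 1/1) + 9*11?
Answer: 5433/56 ≈ 97.018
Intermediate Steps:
A(N, B) = B + 14*N + B*N (A(N, B) = (14*N + B*N) + B = B + 14*N + B*N)
P = 97 (P = (5*(-1/5) - 1*1) + 99 = (-1 - 1) + 99 = -2 + 99 = 97)
1/A(1, 21) + P = 1/(21 + 14*1 + 21*1) + 97 = 1/(21 + 14 + 21) + 97 = 1/56 + 97 = 5433/56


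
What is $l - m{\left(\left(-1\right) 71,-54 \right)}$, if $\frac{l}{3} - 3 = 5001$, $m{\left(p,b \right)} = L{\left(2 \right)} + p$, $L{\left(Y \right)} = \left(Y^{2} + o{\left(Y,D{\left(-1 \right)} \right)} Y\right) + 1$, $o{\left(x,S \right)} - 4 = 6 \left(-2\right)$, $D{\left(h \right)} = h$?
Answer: $15094$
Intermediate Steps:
$o{\left(x,S \right)} = -8$ ($o{\left(x,S \right)} = 4 + 6 \left(-2\right) = 4 - 12 = -8$)
$L{\left(Y \right)} = 1 + Y^{2} - 8 Y$ ($L{\left(Y \right)} = \left(Y^{2} - 8 Y\right) + 1 = 1 + Y^{2} - 8 Y$)
$m{\left(p,b \right)} = -11 + p$ ($m{\left(p,b \right)} = \left(1 + 2^{2} - 16\right) + p = \left(1 + 4 - 16\right) + p = -11 + p$)
$l = 15012$ ($l = 9 + 3 \cdot 5001 = 9 + 15003 = 15012$)
$l - m{\left(\left(-1\right) 71,-54 \right)} = 15012 - \left(-11 - 71\right) = 15012 - -82 = 15012 + 82 = 15094$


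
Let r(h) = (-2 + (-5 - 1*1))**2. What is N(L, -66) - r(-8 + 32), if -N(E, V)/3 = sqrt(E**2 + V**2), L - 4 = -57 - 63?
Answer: -64 - 6*sqrt(4453) ≈ -464.38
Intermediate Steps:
r(h) = 64 (r(h) = (-2 + (-5 - 1))**2 = (-2 - 6)**2 = (-8)**2 = 64)
L = -116 (L = 4 + (-57 - 63) = 4 - 120 = -116)
N(E, V) = -3*sqrt(E**2 + V**2)
N(L, -66) - r(-8 + 32) = -3*sqrt((-116)**2 + (-66)**2) - 1*64 = -3*sqrt(13456 + 4356) - 64 = -6*sqrt(4453) - 64 = -64 - 6*sqrt(4453)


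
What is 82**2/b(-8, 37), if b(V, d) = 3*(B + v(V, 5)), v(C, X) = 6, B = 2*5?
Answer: 1681/12 ≈ 140.08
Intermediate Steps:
B = 10
b(V, d) = 48 (b(V, d) = 3*(10 + 6) = 3*16 = 48)
82**2/b(-8, 37) = 82**2/48 = 6724*(1/48) = 1681/12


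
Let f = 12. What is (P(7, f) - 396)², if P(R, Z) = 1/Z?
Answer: 22572001/144 ≈ 1.5675e+5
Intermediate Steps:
(P(7, f) - 396)² = (1/12 - 396)² = (-4751/12)² = 22572001/144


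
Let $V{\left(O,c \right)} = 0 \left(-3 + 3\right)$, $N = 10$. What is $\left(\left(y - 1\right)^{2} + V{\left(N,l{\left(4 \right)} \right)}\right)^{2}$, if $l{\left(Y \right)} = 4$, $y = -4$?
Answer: $625$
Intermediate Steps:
$V{\left(O,c \right)} = 0$ ($V{\left(O,c \right)} = 0 \cdot 0 = 0$)
$\left(\left(y - 1\right)^{2} + V{\left(N,l{\left(4 \right)} \right)}\right)^{2} = \left(\left(-4 - 1\right)^{2} + 0\right)^{2} = \left(\left(-5\right)^{2} + 0\right)^{2} = \left(25 + 0\right)^{2} = 25^{2} = 625$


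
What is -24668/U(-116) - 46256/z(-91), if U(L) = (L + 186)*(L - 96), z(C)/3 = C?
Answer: 3536599/20670 ≈ 171.10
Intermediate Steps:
z(C) = 3*C
U(L) = (-96 + L)*(186 + L) (U(L) = (186 + L)*(-96 + L) = (-96 + L)*(186 + L))
-24668/U(-116) - 46256/z(-91) = -24668/(-17856 + (-116)² + 90*(-116)) - 46256/(3*(-91)) = -24668/(-17856 + 13456 - 10440) - 46256/(-273) = -24668/(-14840) - 46256*(-1/273) = -24668*(-1/14840) + 6608/39 = 881/530 + 6608/39 = 3536599/20670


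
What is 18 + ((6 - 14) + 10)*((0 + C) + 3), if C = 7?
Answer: 38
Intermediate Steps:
18 + ((6 - 14) + 10)*((0 + C) + 3) = 18 + ((6 - 14) + 10)*((0 + 7) + 3) = 18 + (-8 + 10)*(7 + 3) = 18 + 2*10 = 18 + 20 = 38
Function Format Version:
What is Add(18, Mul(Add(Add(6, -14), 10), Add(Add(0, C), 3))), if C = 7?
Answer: 38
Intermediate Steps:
Add(18, Mul(Add(Add(6, -14), 10), Add(Add(0, C), 3))) = Add(18, Mul(Add(Add(6, -14), 10), Add(Add(0, 7), 3))) = Add(18, Mul(Add(-8, 10), Add(7, 3))) = Add(18, Mul(2, 10)) = Add(18, 20) = 38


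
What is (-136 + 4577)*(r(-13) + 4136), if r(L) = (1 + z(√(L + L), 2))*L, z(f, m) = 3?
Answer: 18137044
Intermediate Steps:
r(L) = 4*L (r(L) = (1 + 3)*L = 4*L)
(-136 + 4577)*(r(-13) + 4136) = (-136 + 4577)*(4*(-13) + 4136) = 4441*(-52 + 4136) = 4441*4084 = 18137044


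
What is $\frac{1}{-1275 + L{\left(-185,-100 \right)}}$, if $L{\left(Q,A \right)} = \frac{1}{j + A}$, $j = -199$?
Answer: $- \frac{299}{381226} \approx -0.00078431$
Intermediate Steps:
$L{\left(Q,A \right)} = \frac{1}{-199 + A}$
$\frac{1}{-1275 + L{\left(-185,-100 \right)}} = \frac{1}{-1275 + \frac{1}{-199 - 100}} = \frac{1}{-1275 + \frac{1}{-299}} = \frac{1}{-1275 - \frac{1}{299}} = \frac{1}{- \frac{381226}{299}} = - \frac{299}{381226}$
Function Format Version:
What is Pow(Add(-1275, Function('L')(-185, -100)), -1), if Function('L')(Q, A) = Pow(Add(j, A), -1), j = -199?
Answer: Rational(-299, 381226) ≈ -0.00078431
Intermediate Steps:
Function('L')(Q, A) = Pow(Add(-199, A), -1)
Pow(Add(-1275, Function('L')(-185, -100)), -1) = Pow(Add(-1275, Pow(Add(-199, -100), -1)), -1) = Pow(Add(-1275, Pow(-299, -1)), -1) = Pow(Add(-1275, Rational(-1, 299)), -1) = Pow(Rational(-381226, 299), -1) = Rational(-299, 381226)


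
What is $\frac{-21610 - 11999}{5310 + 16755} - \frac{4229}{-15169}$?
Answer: $- \frac{138834012}{111567995} \approx -1.2444$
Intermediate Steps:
$\frac{-21610 - 11999}{5310 + 16755} - \frac{4229}{-15169} = - \frac{33609}{22065} - - \frac{4229}{15169} = \left(-33609\right) \frac{1}{22065} + \frac{4229}{15169} = - \frac{11203}{7355} + \frac{4229}{15169} = - \frac{138834012}{111567995}$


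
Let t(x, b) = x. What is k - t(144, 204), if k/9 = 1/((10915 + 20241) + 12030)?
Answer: -6218775/43186 ≈ -144.00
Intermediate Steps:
k = 9/43186 (k = 9/((10915 + 20241) + 12030) = 9/(31156 + 12030) = 9/43186 ≈ 0.00020840)
k - t(144, 204) = 9/43186 - 1*144 = 9/43186 - 144 = -6218775/43186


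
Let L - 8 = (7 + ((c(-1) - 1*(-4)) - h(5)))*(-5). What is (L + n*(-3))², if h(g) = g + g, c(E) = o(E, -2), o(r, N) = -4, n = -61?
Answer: 42436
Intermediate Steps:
c(E) = -4
h(g) = 2*g
L = 23 (L = 8 + (7 + ((-4 - 1*(-4)) - 2*5))*(-5) = 8 + (7 + ((-4 + 4) - 1*10))*(-5) = 8 + (7 + (0 - 10))*(-5) = 8 + (7 - 10)*(-5) = 8 - 3*(-5) = 8 + 15 = 23)
(L + n*(-3))² = (23 - 61*(-3))² = (23 + 183)² = 206² = 42436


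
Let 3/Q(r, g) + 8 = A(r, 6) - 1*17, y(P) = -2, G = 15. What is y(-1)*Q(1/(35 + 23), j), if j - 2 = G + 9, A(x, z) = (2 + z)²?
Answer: -2/13 ≈ -0.15385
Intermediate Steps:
j = 26 (j = 2 + (15 + 9) = 2 + 24 = 26)
Q(r, g) = 1/13 (Q(r, g) = 3/(-8 + ((2 + 6)² - 1*17)) = 3/(-8 + (8² - 17)) = 3/(-8 + (64 - 17)) = 3/(-8 + 47) = 3/39 = 3*(1/39) = 1/13)
y(-1)*Q(1/(35 + 23), j) = -2*1/13 = -2/13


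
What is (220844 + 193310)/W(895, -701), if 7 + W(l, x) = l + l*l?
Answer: 414154/801913 ≈ 0.51646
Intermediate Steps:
W(l, x) = -7 + l + l**2 (W(l, x) = -7 + (l + l*l) = -7 + (l + l**2) = -7 + l + l**2)
(220844 + 193310)/W(895, -701) = (220844 + 193310)/(-7 + 895 + 895**2) = 414154/(-7 + 895 + 801025) = 414154/801913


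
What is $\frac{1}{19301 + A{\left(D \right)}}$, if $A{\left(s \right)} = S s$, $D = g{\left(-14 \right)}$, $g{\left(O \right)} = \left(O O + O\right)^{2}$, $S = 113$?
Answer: $\frac{1}{3762313} \approx 2.6579 \cdot 10^{-7}$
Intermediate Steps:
$g{\left(O \right)} = \left(O + O^{2}\right)^{2}$ ($g{\left(O \right)} = \left(O^{2} + O\right)^{2} = \left(O + O^{2}\right)^{2}$)
$D = 33124$ ($D = \left(-14\right)^{2} \left(1 - 14\right)^{2} = 196 \left(-13\right)^{2} = 196 \cdot 169 = 33124$)
$A{\left(s \right)} = 113 s$
$\frac{1}{19301 + A{\left(D \right)}} = \frac{1}{19301 + 113 \cdot 33124} = \frac{1}{19301 + 3743012} = \frac{1}{3762313}$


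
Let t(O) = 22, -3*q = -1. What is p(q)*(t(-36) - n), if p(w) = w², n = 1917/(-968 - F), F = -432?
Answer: 13709/4824 ≈ 2.8418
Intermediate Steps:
q = ⅓ (q = -⅓*(-1) = ⅓ ≈ 0.33333)
n = -1917/536 (n = 1917/(-968 - 1*(-432)) = 1917/(-968 + 432) = 1917/(-536) = 1917*(-1/536) = -1917/536 ≈ -3.5765)
p(q)*(t(-36) - n) = (⅓)²*(22 - 1*(-1917/536)) = (22 + 1917/536)/9 = (⅑)*(13709/536) = 13709/4824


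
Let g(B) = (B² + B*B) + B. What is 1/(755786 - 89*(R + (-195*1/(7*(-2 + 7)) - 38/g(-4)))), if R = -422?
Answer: 14/11115449 ≈ 1.2595e-6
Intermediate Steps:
g(B) = B + 2*B² (g(B) = (B² + B²) + B = 2*B² + B = B + 2*B²)
1/(755786 - 89*(R + (-195*1/(7*(-2 + 7)) - 38/g(-4)))) = 1/(755786 - 89*(-422 + (-195*1/(7*(-2 + 7)) - 38*(-1/(4*(1 + 2*(-4))))))) = 1/(755786 - 89*(-422 + (-195/(5*7) - 38*(-1/(4*(1 - 8)))))) = 1/(755786 - 89*(-422 + (-195/35 - 38/((-4*(-7)))))) = 1/(755786 - 89*(-422 + (-195*1/35 - 38/28))) = 1/(755786 - 89*(-422 + (-39/7 - 38*1/28))) = 1/(755786 - 89*(-422 + (-39/7 - 19/14))) = 1/(755786 - 89*(-422 - 97/14)) = 1/(755786 - 89*(-6005/14)) = 1/(755786 + 534445/14) = 1/(11115449/14) = 14/11115449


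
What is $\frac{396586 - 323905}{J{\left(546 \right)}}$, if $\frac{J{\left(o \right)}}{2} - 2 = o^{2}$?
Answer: $\frac{72681}{596236} \approx 0.1219$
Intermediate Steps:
$J{\left(o \right)} = 4 + 2 o^{2}$
$\frac{396586 - 323905}{J{\left(546 \right)}} = \frac{396586 - 323905}{4 + 2 \cdot 546^{2}} = \frac{396586 - 323905}{4 + 2 \cdot 298116} = \frac{72681}{4 + 596232} = \frac{72681}{596236}$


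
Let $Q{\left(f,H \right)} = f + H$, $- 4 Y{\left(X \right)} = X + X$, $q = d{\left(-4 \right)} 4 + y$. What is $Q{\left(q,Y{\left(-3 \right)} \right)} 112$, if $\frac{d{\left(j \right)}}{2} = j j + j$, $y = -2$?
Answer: $10696$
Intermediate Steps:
$d{\left(j \right)} = 2 j + 2 j^{2}$ ($d{\left(j \right)} = 2 \left(j j + j\right) = 2 \left(j^{2} + j\right) = 2 \left(j + j^{2}\right) = 2 j + 2 j^{2}$)
$q = 94$ ($q = 2 \left(-4\right) \left(1 - 4\right) 4 - 2 = 2 \left(-4\right) \left(-3\right) 4 - 2 = 24 \cdot 4 - 2 = 96 - 2 = 94$)
$Y{\left(X \right)} = - \frac{X}{2}$ ($Y{\left(X \right)} = - \frac{X + X}{4} = - \frac{2 X}{4} = - \frac{X}{2}$)
$Q{\left(f,H \right)} = H + f$
$Q{\left(q,Y{\left(-3 \right)} \right)} 112 = \left(\left(- \frac{1}{2}\right) \left(-3\right) + 94\right) 112 = \left(\frac{3}{2} + 94\right) 112 = \frac{191}{2} \cdot 112 = 10696$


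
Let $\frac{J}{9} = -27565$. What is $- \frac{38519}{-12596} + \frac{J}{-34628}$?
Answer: $\frac{278669662}{27260893} \approx 10.222$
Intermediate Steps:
$J = -248085$ ($J = 9 \left(-27565\right) = -248085$)
$- \frac{38519}{-12596} + \frac{J}{-34628} = - \frac{38519}{-12596} - \frac{248085}{-34628} = \left(-38519\right) \left(- \frac{1}{12596}\right) - - \frac{248085}{34628} = \frac{38519}{12596} + \frac{248085}{34628} = \frac{278669662}{27260893}$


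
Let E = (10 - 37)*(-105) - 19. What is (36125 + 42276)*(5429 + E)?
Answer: 646416245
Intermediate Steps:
E = 2816 (E = -27*(-105) - 19 = 2835 - 19 = 2816)
(36125 + 42276)*(5429 + E) = (36125 + 42276)*(5429 + 2816) = 78401*8245 = 646416245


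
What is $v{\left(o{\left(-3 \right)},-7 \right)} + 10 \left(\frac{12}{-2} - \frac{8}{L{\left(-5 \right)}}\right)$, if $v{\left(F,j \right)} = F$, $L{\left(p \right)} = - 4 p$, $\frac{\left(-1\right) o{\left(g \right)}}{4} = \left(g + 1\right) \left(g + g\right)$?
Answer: $-112$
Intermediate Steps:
$o{\left(g \right)} = - 8 g \left(1 + g\right)$ ($o{\left(g \right)} = - 4 \left(g + 1\right) \left(g + g\right) = - 4 \left(1 + g\right) 2 g = - 4 \cdot 2 g \left(1 + g\right) = - 8 g \left(1 + g\right)$)
$v{\left(o{\left(-3 \right)},-7 \right)} + 10 \left(\frac{12}{-2} - \frac{8}{L{\left(-5 \right)}}\right) = \left(-8\right) \left(-3\right) \left(1 - 3\right) + 10 \left(\frac{12}{-2} - \frac{8}{\left(-4\right) \left(-5\right)}\right) = \left(-8\right) \left(-3\right) \left(-2\right) + 10 \left(12 \left(- \frac{1}{2}\right) - \frac{8}{20}\right) = -48 + 10 \left(-6 - \frac{2}{5}\right) = -48 + 10 \left(- \frac{32}{5}\right) = -48 - 64 = -112$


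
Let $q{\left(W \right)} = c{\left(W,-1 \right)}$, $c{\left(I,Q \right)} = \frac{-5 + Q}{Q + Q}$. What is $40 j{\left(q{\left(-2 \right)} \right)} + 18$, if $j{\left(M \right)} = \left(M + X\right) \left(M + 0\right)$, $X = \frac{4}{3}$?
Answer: $538$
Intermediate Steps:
$X = \frac{4}{3}$ ($X = 4 \cdot \frac{1}{3} = \frac{4}{3} \approx 1.3333$)
$c{\left(I,Q \right)} = \frac{-5 + Q}{2 Q}$
$q{\left(W \right)} = 3$ ($q{\left(W \right)} = \frac{-5 - 1}{2 \left(-1\right)} = \frac{1}{2} \left(-1\right) \left(-6\right) = 3$)
$j{\left(M \right)} = M \left(\frac{4}{3} + M\right)$ ($j{\left(M \right)} = \left(M + \frac{4}{3}\right) \left(M + 0\right) = \left(\frac{4}{3} + M\right) M = M \left(\frac{4}{3} + M\right)$)
$40 j{\left(q{\left(-2 \right)} \right)} + 18 = 40 \cdot \frac{1}{3} \cdot 3 \left(4 + 3 \cdot 3\right) + 18 = 40 \cdot \frac{1}{3} \cdot 3 \left(4 + 9\right) + 18 = 40 \cdot \frac{1}{3} \cdot 3 \cdot 13 + 18 = 40 \cdot 13 + 18 = 520 + 18 = 538$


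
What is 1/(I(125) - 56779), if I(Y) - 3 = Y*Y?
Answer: -1/41151 ≈ -2.4301e-5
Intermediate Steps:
I(Y) = 3 + Y**2 (I(Y) = 3 + Y*Y = 3 + Y**2)
1/(I(125) - 56779) = 1/((3 + 125**2) - 56779) = 1/((3 + 15625) - 56779) = 1/(15628 - 56779) = 1/(-41151) = -1/41151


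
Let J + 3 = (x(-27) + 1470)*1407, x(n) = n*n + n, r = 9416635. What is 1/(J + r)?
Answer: 1/12472636 ≈ 8.0175e-8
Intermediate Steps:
x(n) = n + n**2 (x(n) = n**2 + n = n + n**2)
J = 3056001 (J = -3 + (-27*(1 - 27) + 1470)*1407 = -3 + (-27*(-26) + 1470)*1407 = -3 + (702 + 1470)*1407 = -3 + 2172*1407 = -3 + 3056004 = 3056001)
1/(J + r) = 1/(3056001 + 9416635) = 1/12472636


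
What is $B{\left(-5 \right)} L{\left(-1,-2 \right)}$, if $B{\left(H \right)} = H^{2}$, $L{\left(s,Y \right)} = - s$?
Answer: $25$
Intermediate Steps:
$B{\left(-5 \right)} L{\left(-1,-2 \right)} = \left(-5\right)^{2} \left(\left(-1\right) \left(-1\right)\right) = 25 \cdot 1 = 25$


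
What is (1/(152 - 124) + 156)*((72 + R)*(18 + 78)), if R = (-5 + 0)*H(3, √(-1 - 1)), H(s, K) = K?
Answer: 7549632/7 - 524280*I*√2/7 ≈ 1.0785e+6 - 1.0592e+5*I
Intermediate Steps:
R = -5*I*√2 (R = (-5 + 0)*√(-1 - 1) = -5*I*√2 ≈ -7.0711*I)
(1/(152 - 124) + 156)*((72 + R)*(18 + 78)) = (1/(152 - 124) + 156)*((72 - 5*I*√2)*(18 + 78)) = (1/28 + 156)*((72 - 5*I*√2)*96) = (1/28 + 156)*(6912 - 480*I*√2) = 4369*(6912 - 480*I*√2)/28 = 7549632/7 - 524280*I*√2/7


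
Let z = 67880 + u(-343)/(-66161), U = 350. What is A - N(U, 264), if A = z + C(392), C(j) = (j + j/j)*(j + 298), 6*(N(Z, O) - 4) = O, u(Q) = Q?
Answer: 22428711665/66161 ≈ 3.3900e+5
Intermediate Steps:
N(Z, O) = 4 + O/6
C(j) = (1 + j)*(298 + j) (C(j) = (j + 1)*(298 + j) = (1 + j)*(298 + j))
z = 4491009023/66161 (z = 67880 - 343/(-66161) = 67880 - 343*(-1/66161) = 67880 + 343/66161 = 4491009023/66161 ≈ 67880.)
A = 22431887393/66161 (A = 4491009023/66161 + (298 + 392**2 + 299*392) = 4491009023/66161 + (298 + 153664 + 117208) = 4491009023/66161 + 271170 = 22431887393/66161 ≈ 3.3905e+5)
A - N(U, 264) = 22431887393/66161 - (4 + (1/6)*264) = 22431887393/66161 - (4 + 44) = 22431887393/66161 - 1*48 = 22431887393/66161 - 48 = 22428711665/66161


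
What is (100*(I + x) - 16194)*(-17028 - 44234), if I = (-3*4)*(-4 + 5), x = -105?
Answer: 1708842228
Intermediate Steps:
I = -12 (I = -12*1 = -12)
(100*(I + x) - 16194)*(-17028 - 44234) = (100*(-12 - 105) - 16194)*(-17028 - 44234) = (100*(-117) - 16194)*(-61262) = (-11700 - 16194)*(-61262) = -27894*(-61262) = 1708842228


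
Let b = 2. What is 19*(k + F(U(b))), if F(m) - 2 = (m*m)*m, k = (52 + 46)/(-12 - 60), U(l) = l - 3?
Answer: -247/36 ≈ -6.8611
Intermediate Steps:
U(l) = -3 + l
k = -49/36 (k = 98/(-72) = 98*(-1/72) = -49/36 ≈ -1.3611)
F(m) = 2 + m**3 (F(m) = 2 + (m*m)*m = 2 + m**2*m = 2 + m**3)
19*(k + F(U(b))) = 19*(-49/36 + (2 + (-3 + 2)**3)) = 19*(-49/36 + (2 + (-1)**3)) = 19*(-49/36 + (2 - 1)) = 19*(-49/36 + 1) = 19*(-13/36) = -247/36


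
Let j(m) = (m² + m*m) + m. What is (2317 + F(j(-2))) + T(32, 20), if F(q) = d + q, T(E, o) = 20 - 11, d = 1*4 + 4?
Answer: 2340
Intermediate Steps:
d = 8 (d = 4 + 4 = 8)
j(m) = m + 2*m² (j(m) = (m² + m²) + m = 2*m² + m = m + 2*m²)
T(E, o) = 9
F(q) = 8 + q
(2317 + F(j(-2))) + T(32, 20) = (2317 + (8 - 2*(1 + 2*(-2)))) + 9 = (2317 + (8 - 2*(1 - 4))) + 9 = (2317 + (8 - 2*(-3))) + 9 = (2317 + (8 + 6)) + 9 = (2317 + 14) + 9 = 2331 + 9 = 2340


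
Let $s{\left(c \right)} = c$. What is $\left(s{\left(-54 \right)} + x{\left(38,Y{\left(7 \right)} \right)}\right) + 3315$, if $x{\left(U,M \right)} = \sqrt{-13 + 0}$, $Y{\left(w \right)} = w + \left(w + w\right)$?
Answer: $3261 + i \sqrt{13} \approx 3261.0 + 3.6056 i$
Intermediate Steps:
$Y{\left(w \right)} = 3 w$ ($Y{\left(w \right)} = w + 2 w = 3 w$)
$x{\left(U,M \right)} = i \sqrt{13}$ ($x{\left(U,M \right)} = \sqrt{-13} = i \sqrt{13}$)
$\left(s{\left(-54 \right)} + x{\left(38,Y{\left(7 \right)} \right)}\right) + 3315 = \left(-54 + i \sqrt{13}\right) + 3315 = 3261 + i \sqrt{13}$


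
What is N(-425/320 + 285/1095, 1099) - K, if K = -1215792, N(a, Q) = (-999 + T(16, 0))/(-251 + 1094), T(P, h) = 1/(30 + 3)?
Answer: 33822084682/27819 ≈ 1.2158e+6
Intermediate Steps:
T(P, h) = 1/33
N(a, Q) = -32966/27819 (N(a, Q) = (-999 + 1/33)/(-251 + 1094) = -32966/33/843 = -32966/33*1/843 = -32966/27819)
N(-425/320 + 285/1095, 1099) - K = -32966/27819 - 1*(-1215792) = -32966/27819 + 1215792 = 33822084682/27819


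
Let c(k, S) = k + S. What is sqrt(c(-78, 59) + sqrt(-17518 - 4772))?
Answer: sqrt(-19 + I*sqrt(22290)) ≈ 8.1087 + 9.206*I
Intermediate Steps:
c(k, S) = S + k
sqrt(c(-78, 59) + sqrt(-17518 - 4772)) = sqrt((59 - 78) + sqrt(-17518 - 4772)) = sqrt(-19 + sqrt(-22290)) = sqrt(-19 + I*sqrt(22290))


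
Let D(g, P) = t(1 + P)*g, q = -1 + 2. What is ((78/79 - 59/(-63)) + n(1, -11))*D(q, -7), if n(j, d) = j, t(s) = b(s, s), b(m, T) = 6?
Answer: 29104/1659 ≈ 17.543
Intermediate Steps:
t(s) = 6
q = 1
D(g, P) = 6*g
((78/79 - 59/(-63)) + n(1, -11))*D(q, -7) = ((78/79 - 59/(-63)) + 1)*(6*1) = ((78*(1/79) - 59*(-1/63)) + 1)*6 = ((78/79 + 59/63) + 1)*6 = (9575/4977 + 1)*6 = (14552/4977)*6 = 29104/1659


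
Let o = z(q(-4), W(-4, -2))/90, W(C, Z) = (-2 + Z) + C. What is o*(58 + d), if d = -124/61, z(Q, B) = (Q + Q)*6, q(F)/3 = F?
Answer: -27312/305 ≈ -89.547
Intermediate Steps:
q(F) = 3*F
W(C, Z) = -2 + C + Z
z(Q, B) = 12*Q (z(Q, B) = (2*Q)*6 = 12*Q)
o = -8/5 (o = (12*(3*(-4)))/90 = (12*(-12))*(1/90) = -144*1/90 = -8/5 ≈ -1.6000)
d = -124/61 (d = -124*1/61 = -124/61 ≈ -2.0328)
o*(58 + d) = -8*(58 - 124/61)/5 = -8/5*3414/61 = -27312/305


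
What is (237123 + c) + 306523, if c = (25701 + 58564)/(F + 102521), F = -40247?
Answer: 33855095269/62274 ≈ 5.4365e+5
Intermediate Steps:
c = 84265/62274 (c = (25701 + 58564)/(-40247 + 102521) = 84265/62274 ≈ 1.3531)
(237123 + c) + 306523 = (237123 + 84265/62274) + 306523 = 14766681967/62274 + 306523 = 33855095269/62274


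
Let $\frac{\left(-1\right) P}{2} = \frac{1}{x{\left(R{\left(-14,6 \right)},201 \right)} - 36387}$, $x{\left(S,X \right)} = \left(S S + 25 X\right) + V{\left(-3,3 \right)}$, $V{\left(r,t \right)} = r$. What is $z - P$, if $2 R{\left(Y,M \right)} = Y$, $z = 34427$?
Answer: $\frac{539057965}{15658} \approx 34427.0$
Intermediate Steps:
$R{\left(Y,M \right)} = \frac{Y}{2}$
$x{\left(S,X \right)} = -3 + S^{2} + 25 X$ ($x{\left(S,X \right)} = \left(S S + 25 X\right) - 3 = \left(S^{2} + 25 X\right) - 3 = -3 + S^{2} + 25 X$)
$P = \frac{1}{15658}$ ($P = - \frac{2}{\left(-3 + \left(\frac{1}{2} \left(-14\right)\right)^{2} + 25 \cdot 201\right) - 36387} = - \frac{2}{\left(-3 + \left(-7\right)^{2} + 5025\right) - 36387} = - \frac{2}{\left(-3 + 49 + 5025\right) - 36387} = - \frac{2}{5071 - 36387} = - \frac{2}{-31316} = \left(-2\right) \left(- \frac{1}{31316}\right) = \frac{1}{15658} \approx 6.3865 \cdot 10^{-5}$)
$z - P = 34427 - \frac{1}{15658} = \frac{539057965}{15658}$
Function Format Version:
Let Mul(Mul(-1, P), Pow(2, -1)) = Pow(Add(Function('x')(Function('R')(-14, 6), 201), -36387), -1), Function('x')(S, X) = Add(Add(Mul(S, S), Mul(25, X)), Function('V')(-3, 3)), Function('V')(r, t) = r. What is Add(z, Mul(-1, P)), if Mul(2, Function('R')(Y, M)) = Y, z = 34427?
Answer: Rational(539057965, 15658) ≈ 34427.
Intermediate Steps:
Function('R')(Y, M) = Mul(Rational(1, 2), Y)
Function('x')(S, X) = Add(-3, Pow(S, 2), Mul(25, X)) (Function('x')(S, X) = Add(Add(Mul(S, S), Mul(25, X)), -3) = Add(Add(Pow(S, 2), Mul(25, X)), -3) = Add(-3, Pow(S, 2), Mul(25, X)))
P = Rational(1, 15658) (P = Mul(-2, Pow(Add(Add(-3, Pow(Mul(Rational(1, 2), -14), 2), Mul(25, 201)), -36387), -1)) = Mul(-2, Pow(Add(Add(-3, Pow(-7, 2), 5025), -36387), -1)) = Mul(-2, Pow(Add(Add(-3, 49, 5025), -36387), -1)) = Mul(-2, Pow(Add(5071, -36387), -1)) = Mul(-2, Pow(-31316, -1)) = Mul(-2, Rational(-1, 31316)) = Rational(1, 15658) ≈ 6.3865e-5)
Add(z, Mul(-1, P)) = Add(34427, Mul(-1, Rational(1, 15658))) = Add(34427, Rational(-1, 15658)) = Rational(539057965, 15658)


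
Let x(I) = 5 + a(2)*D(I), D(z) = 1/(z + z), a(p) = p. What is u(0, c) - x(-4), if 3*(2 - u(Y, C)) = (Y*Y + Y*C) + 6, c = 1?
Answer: -19/4 ≈ -4.7500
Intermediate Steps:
u(Y, C) = -Y²/3 - C*Y/3 (u(Y, C) = 2 - ((Y*Y + Y*C) + 6)/3 = 2 - ((Y² + C*Y) + 6)/3 = 2 - (6 + Y² + C*Y)/3 = 2 + (-2 - Y²/3 - C*Y/3) = -Y²/3 - C*Y/3)
D(z) = 1/(2*z)
x(I) = 5 + 1/I (x(I) = 5 + 2*(1/(2*I)) = 5 + 1/I)
u(0, c) - x(-4) = -⅓*0*(1 + 0) - (5 + 1/(-4)) = -⅓*0*1 - (5 - ¼) = 0 - 1*19/4 = 0 - 19/4 = -19/4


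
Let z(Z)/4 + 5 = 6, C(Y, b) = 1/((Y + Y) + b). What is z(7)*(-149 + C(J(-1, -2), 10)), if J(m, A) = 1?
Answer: -1787/3 ≈ -595.67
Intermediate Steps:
C(Y, b) = 1/(b + 2*Y) (C(Y, b) = 1/(2*Y + b) = 1/(b + 2*Y))
z(Z) = 4 (z(Z) = -20 + 4*6 = -20 + 24 = 4)
z(7)*(-149 + C(J(-1, -2), 10)) = 4*(-149 + 1/(10 + 2*1)) = 4*(-149 + 1/(10 + 2)) = 4*(-149 + 1/12) = 4*(-1787/12) = -1787/3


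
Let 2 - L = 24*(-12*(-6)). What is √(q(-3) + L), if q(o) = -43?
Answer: I*√1769 ≈ 42.06*I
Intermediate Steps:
L = -1726 (L = 2 - 24*(-12*(-6)) = 2 - 24*72 = 2 - 1*1728 = 2 - 1728 = -1726)
√(q(-3) + L) = √(-43 - 1726) = √(-1769) = I*√1769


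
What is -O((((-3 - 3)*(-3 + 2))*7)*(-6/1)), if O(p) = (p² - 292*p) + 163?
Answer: -137251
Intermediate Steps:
O(p) = 163 + p² - 292*p
-O((((-3 - 3)*(-3 + 2))*7)*(-6/1)) = -(163 + ((((-3 - 3)*(-3 + 2))*7)*(-6/1))² - 292*((-3 - 3)*(-3 + 2))*7*(-6/1)) = -(163 + ((-6*(-1)*7)*(-6*1))² - 292*-6*(-1)*7*(-6*1)) = -(163 + ((6*7)*(-6))² - 292*6*7*(-6)) = -(163 + (42*(-6))² - 12264*(-6)) = -(163 + (-252)² - 292*(-252)) = -(163 + 63504 + 73584) = -1*137251 = -137251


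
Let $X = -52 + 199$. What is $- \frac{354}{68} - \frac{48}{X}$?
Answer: $- \frac{9217}{1666} \approx -5.5324$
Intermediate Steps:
$X = 147$
$- \frac{354}{68} - \frac{48}{X} = - \frac{354}{68} - \frac{48}{147} = \left(-354\right) \frac{1}{68} - \frac{16}{49} = - \frac{177}{34} - \frac{16}{49} = - \frac{9217}{1666}$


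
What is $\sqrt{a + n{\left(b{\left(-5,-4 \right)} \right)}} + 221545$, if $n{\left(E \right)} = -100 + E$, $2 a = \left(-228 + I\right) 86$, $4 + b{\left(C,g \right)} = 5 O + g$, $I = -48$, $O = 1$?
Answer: $221545 + i \sqrt{11971} \approx 2.2155 \cdot 10^{5} + 109.41 i$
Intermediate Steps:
$b{\left(C,g \right)} = 1 + g$ ($b{\left(C,g \right)} = -4 + \left(5 \cdot 1 + g\right) = -4 + \left(5 + g\right) = 1 + g$)
$a = -11868$ ($a = \frac{\left(-228 - 48\right) 86}{2} = \frac{\left(-276\right) 86}{2} = \frac{1}{2} \left(-23736\right) = -11868$)
$\sqrt{a + n{\left(b{\left(-5,-4 \right)} \right)}} + 221545 = \sqrt{-11868 + \left(-100 + \left(1 - 4\right)\right)} + 221545 = \sqrt{-11868 - 103} + 221545 = \sqrt{-11971} + 221545 = i \sqrt{11971} + 221545 = 221545 + i \sqrt{11971}$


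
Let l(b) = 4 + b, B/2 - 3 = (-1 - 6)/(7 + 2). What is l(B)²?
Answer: 5776/81 ≈ 71.309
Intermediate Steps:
B = 40/9 (B = 6 + 2*((-1 - 6)/(7 + 2)) = 6 + 2*(-7/9) = 6 - 14/9 = 40/9 ≈ 4.4444)
l(B)² = (4 + 40/9)² = (76/9)² = 5776/81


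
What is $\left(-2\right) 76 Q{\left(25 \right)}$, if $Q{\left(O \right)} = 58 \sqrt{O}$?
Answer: $-44080$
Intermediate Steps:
$\left(-2\right) 76 Q{\left(25 \right)} = \left(-2\right) 76 \cdot 58 \sqrt{25} = - 152 \cdot 58 \cdot 5 = \left(-152\right) 290 = -44080$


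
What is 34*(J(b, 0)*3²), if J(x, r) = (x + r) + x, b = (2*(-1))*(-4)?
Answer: 4896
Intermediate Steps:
b = 8 (b = -2*(-4) = 8)
J(x, r) = r + 2*x (J(x, r) = (r + x) + x = r + 2*x)
34*(J(b, 0)*3²) = 34*((0 + 2*8)*3²) = 34*((0 + 16)*9) = 34*(16*9) = 34*144 = 4896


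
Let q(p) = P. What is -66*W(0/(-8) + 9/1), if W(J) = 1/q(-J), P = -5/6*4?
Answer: 99/5 ≈ 19.800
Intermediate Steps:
P = -10/3 (P = -5*1/6*4 = -5/6*4 = -10/3 ≈ -3.3333)
q(p) = -10/3
W(J) = -3/10 (W(J) = 1/(-10/3) = -3/10)
-66*W(0/(-8) + 9/1) = -66*(-3/10) = 99/5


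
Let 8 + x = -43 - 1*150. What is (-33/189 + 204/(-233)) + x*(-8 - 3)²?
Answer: -357023374/14679 ≈ -24322.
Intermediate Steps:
x = -201 (x = -8 + (-43 - 1*150) = -8 + (-43 - 150) = -8 - 193 = -201)
(-33/189 + 204/(-233)) + x*(-8 - 3)² = (-33/189 + 204/(-233)) - 201*(-8 - 3)² = (-33*1/189 + 204*(-1/233)) - 201*(-11)² = (-11/63 - 204/233) - 201*121 = -15415/14679 - 24321 = -357023374/14679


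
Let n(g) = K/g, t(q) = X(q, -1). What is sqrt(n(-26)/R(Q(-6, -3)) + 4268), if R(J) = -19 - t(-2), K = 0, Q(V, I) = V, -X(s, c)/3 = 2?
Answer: 2*sqrt(1067) ≈ 65.330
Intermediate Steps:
X(s, c) = -6 (X(s, c) = -3*2 = -6)
t(q) = -6
R(J) = -13 (R(J) = -19 - 1*(-6) = -19 + 6 = -13)
n(g) = 0 (n(g) = 0/g = 0)
sqrt(n(-26)/R(Q(-6, -3)) + 4268) = sqrt(0/(-13) + 4268) = sqrt(0*(-1/13) + 4268) = sqrt(0 + 4268) = sqrt(4268) = 2*sqrt(1067)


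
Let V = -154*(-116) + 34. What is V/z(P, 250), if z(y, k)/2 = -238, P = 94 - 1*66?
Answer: -8949/238 ≈ -37.601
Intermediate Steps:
P = 28 (P = 94 - 66 = 28)
z(y, k) = -476 (z(y, k) = 2*(-238) = -476)
V = 17898 (V = 17864 + 34 = 17898)
V/z(P, 250) = 17898/(-476) = 17898*(-1/476) = -8949/238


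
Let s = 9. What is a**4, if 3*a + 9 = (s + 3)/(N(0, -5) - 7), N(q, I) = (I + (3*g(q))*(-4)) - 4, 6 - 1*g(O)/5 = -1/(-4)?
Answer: 1396105301761/16983563041 ≈ 82.203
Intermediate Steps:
g(O) = 115/4 (g(O) = 30 - (-5)/(-4) = 30 - (-5)*(-1)/4 = 30 - 5*1/4 = 30 - 5/4 = 115/4)
N(q, I) = -349 + I (N(q, I) = (I + (3*(115/4))*(-4)) - 4 = (I + (345/4)*(-4)) - 4 = (I - 345) - 4 = (-345 + I) - 4 = -349 + I)
a = -1087/361 (a = -3 + ((9 + 3)/((-349 - 5) - 7))/3 = -3 + (12/(-354 - 7))/3 = -3 + (12/(-361))/3 = -3 + (12*(-1/361))/3 = -3 + (1/3)*(-12/361) = -3 - 4/361 = -1087/361 ≈ -3.0111)
a**4 = (-1087/361)**4 = 1396105301761/16983563041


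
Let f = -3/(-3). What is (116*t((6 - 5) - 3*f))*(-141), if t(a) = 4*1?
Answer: -65424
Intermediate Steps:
f = 1 (f = -3*(-1/3) = 1)
t(a) = 4
(116*t((6 - 5) - 3*f))*(-141) = (116*4)*(-141) = 464*(-141) = -65424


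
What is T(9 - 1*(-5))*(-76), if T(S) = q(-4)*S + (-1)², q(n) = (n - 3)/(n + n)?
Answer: -1007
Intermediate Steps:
q(n) = (-3 + n)/(2*n) (q(n) = (-3 + n)/((2*n)) = (-3 + n)*(1/(2*n)) = (-3 + n)/(2*n))
T(S) = 1 + 7*S/8 (T(S) = ((½)*(-3 - 4)/(-4))*S + (-1)² = ((½)*(-¼)*(-7))*S + 1 = 7*S/8 + 1 = 1 + 7*S/8)
T(9 - 1*(-5))*(-76) = (1 + 7*(9 - 1*(-5))/8)*(-76) = (1 + 7*(9 + 5)/8)*(-76) = (1 + (7/8)*14)*(-76) = (1 + 49/4)*(-76) = (53/4)*(-76) = -1007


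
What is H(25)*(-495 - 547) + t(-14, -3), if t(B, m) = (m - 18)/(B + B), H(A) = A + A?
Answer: -208397/4 ≈ -52099.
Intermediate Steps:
H(A) = 2*A
t(B, m) = (-18 + m)/(2*B) (t(B, m) = (-18 + m)/((2*B)) = (-18 + m)*(1/(2*B)) = (-18 + m)/(2*B))
H(25)*(-495 - 547) + t(-14, -3) = (2*25)*(-495 - 547) + (1/2)*(-18 - 3)/(-14) = 50*(-1042) + (1/2)*(-1/14)*(-21) = -52100 + 3/4 = -208397/4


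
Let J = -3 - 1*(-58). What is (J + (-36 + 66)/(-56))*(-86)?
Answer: -65575/14 ≈ -4683.9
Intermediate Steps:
J = 55 (J = -3 + 58 = 55)
(J + (-36 + 66)/(-56))*(-86) = (55 + (-36 + 66)/(-56))*(-86) = (55 + 30*(-1/56))*(-86) = (55 - 15/28)*(-86) = (1525/28)*(-86) = -65575/14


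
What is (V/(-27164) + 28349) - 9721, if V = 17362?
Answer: 252996815/13582 ≈ 18627.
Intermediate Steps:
(V/(-27164) + 28349) - 9721 = (17362/(-27164) + 28349) - 9721 = (17362*(-1/27164) + 28349) - 9721 = (-8681/13582 + 28349) - 9721 = 385027437/13582 - 9721 = 252996815/13582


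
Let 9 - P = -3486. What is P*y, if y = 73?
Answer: 255135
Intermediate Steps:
P = 3495 (P = 9 - 1*(-3486) = 9 + 3486 = 3495)
P*y = 3495*73 = 255135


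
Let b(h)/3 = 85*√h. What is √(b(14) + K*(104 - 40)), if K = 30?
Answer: √(1920 + 255*√14) ≈ 53.611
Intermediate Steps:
b(h) = 255*√h (b(h) = 3*(85*√h) = 255*√h)
√(b(14) + K*(104 - 40)) = √(255*√14 + 30*(104 - 40)) = √(255*√14 + 30*64) = √(255*√14 + 1920) = √(1920 + 255*√14)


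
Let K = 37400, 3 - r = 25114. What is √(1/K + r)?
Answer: I*√351242623226/3740 ≈ 158.46*I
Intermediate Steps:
r = -25111 (r = 3 - 1*25114 = 3 - 25114 = -25111)
√(1/K + r) = √(1/37400 - 25111) = √(-939151399/37400) = I*√351242623226/3740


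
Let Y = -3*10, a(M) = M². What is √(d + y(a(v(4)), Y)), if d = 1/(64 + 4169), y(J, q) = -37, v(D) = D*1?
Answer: 2*I*√165743115/4233 ≈ 6.0827*I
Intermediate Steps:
v(D) = D
Y = -30
d = 1/4233 ≈ 0.00023624
√(d + y(a(v(4)), Y)) = √(1/4233 - 37) = √(-156620/4233) = 2*I*√165743115/4233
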